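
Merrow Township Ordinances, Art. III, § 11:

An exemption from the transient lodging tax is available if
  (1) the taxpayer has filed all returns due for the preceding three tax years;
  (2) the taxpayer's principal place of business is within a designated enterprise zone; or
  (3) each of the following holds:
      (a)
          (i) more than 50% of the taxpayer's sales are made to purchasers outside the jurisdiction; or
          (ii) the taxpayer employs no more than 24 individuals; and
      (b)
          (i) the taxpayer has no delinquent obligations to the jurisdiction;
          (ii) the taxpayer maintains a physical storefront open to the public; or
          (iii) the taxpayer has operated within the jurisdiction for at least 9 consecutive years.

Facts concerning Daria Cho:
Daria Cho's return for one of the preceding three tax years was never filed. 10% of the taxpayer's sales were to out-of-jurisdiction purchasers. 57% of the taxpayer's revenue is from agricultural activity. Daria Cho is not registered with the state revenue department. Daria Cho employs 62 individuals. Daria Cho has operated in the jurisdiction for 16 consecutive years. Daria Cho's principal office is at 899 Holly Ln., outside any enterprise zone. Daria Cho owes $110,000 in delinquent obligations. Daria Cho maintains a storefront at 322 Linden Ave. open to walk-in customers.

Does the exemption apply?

No — not exempt.

(1) returns current — not satisfied.
(2) in enterprise zone — not met.
(i) >50% out-of-jur. sales — not satisfied.
(ii) ≤ 24 employees — fails.
So (a) is not satisfied (F OR F).
(i) no delinquency — not satisfied.
(ii) has storefront — met.
(iii) ≥ 9 yrs in jurisdiction — met.
So (b) is satisfied (F OR T OR T).
(3): F AND T → false.
Overall = F OR F OR F = false.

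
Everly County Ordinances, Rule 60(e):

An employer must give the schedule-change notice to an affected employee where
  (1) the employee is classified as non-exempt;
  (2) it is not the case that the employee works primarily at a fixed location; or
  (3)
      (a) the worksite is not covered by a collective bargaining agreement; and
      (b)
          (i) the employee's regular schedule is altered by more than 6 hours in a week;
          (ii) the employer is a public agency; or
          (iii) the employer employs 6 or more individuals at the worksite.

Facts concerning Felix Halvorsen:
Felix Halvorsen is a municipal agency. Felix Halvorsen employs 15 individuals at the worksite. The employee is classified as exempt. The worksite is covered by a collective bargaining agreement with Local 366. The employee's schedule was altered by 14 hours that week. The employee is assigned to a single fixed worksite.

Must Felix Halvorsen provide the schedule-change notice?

(1) non-exempt — not met.
(2) not (fixed location) — fails.
(a) no CBA — fails.
(i) schedule shift > 6h — met.
(ii) public agency — met.
(iii) ≥ 6 at site — satisfied.
So (b) is satisfied (T OR T OR T).
So (3) is not satisfied (F AND T).
Overall = F OR F OR F = false.

No — not required.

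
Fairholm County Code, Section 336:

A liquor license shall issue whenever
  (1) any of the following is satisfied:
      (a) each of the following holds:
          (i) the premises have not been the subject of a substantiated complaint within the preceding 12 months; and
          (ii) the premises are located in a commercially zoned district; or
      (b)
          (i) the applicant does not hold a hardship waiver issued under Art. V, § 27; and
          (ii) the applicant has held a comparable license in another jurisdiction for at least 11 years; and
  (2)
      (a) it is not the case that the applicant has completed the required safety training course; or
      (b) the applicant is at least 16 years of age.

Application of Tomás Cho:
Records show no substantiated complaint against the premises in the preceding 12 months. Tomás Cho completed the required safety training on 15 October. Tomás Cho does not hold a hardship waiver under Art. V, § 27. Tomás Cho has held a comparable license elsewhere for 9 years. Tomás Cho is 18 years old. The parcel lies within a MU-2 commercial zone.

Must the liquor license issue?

Yes — granted.

(i) no complaint in 12 mo. — satisfied.
(ii) commercially zoned — holds.
(a): T AND T → true.
(i) not (hardship waiver) — satisfied.
(ii) prior license ≥ 11 yr — not satisfied.
So (b) is not satisfied (T AND F).
(1): T OR F → true.
(a) not (safety training) — fails.
(b) age ≥ 16 — satisfied.
So (2) is satisfied (F OR T).
Overall = T AND T = true.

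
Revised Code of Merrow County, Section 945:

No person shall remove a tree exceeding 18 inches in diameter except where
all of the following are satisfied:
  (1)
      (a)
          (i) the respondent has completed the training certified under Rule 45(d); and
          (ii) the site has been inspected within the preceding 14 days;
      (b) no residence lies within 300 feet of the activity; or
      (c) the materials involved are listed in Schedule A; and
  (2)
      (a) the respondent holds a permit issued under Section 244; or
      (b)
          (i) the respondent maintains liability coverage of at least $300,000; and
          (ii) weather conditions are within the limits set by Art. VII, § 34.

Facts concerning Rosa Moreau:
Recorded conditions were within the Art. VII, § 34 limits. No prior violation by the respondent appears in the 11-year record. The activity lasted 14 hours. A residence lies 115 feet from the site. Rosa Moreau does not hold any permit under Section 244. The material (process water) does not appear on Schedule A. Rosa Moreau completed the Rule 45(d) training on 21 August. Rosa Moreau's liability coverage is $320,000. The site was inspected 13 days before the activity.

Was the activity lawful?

Yes — lawful.

(i) training certified — met.
(ii) site inspected — holds.
So (a) is satisfied (T AND T).
(b) no residence in 300 ft — not met.
(c) Schedule A material — not satisfied.
(1) = T OR F OR F = true.
(a) holds permit — not satisfied.
(i) coverage ≥ $300,000 — holds.
(ii) weather ok — met.
(b): T AND T → true.
(2) = F OR T = true.
Overall: T AND T → true.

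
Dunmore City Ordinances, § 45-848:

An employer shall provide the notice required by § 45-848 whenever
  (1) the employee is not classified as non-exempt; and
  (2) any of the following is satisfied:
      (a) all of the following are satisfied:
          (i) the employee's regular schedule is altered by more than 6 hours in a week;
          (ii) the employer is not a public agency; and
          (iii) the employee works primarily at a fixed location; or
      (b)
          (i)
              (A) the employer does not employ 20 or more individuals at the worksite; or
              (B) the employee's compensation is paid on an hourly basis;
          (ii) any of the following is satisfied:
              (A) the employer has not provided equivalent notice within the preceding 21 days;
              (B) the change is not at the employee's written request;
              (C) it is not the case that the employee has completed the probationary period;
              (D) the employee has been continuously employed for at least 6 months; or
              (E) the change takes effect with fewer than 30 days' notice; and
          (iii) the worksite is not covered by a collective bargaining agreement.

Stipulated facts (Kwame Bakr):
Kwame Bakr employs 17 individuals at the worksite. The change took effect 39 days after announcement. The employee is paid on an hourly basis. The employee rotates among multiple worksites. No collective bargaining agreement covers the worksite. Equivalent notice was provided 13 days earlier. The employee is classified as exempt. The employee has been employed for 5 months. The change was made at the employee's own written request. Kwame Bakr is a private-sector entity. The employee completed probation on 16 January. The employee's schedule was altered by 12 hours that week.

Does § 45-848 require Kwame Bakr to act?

No — not required.

(1) not (non-exempt) — satisfied.
(i) schedule shift > 6h — met.
(ii) not (public agency) — met.
(iii) fixed location — not satisfied.
(a): T AND T AND F → false.
(A) not (≥ 20 at site) — satisfied.
(B) hourly-paid — met.
(i): T OR T → true.
(A) no recent notice — fails.
(B) not employee-requested — not satisfied.
(C) not (past probation) — fails.
(D) tenure ≥ 6 mo. — fails.
(E) < 30 days' notice — fails.
(ii) = F OR F OR F OR F OR F = false.
(iii) no CBA — holds.
So (b) is not satisfied (T AND F AND T).
(2) = F OR F = false.
Overall: T AND F → false.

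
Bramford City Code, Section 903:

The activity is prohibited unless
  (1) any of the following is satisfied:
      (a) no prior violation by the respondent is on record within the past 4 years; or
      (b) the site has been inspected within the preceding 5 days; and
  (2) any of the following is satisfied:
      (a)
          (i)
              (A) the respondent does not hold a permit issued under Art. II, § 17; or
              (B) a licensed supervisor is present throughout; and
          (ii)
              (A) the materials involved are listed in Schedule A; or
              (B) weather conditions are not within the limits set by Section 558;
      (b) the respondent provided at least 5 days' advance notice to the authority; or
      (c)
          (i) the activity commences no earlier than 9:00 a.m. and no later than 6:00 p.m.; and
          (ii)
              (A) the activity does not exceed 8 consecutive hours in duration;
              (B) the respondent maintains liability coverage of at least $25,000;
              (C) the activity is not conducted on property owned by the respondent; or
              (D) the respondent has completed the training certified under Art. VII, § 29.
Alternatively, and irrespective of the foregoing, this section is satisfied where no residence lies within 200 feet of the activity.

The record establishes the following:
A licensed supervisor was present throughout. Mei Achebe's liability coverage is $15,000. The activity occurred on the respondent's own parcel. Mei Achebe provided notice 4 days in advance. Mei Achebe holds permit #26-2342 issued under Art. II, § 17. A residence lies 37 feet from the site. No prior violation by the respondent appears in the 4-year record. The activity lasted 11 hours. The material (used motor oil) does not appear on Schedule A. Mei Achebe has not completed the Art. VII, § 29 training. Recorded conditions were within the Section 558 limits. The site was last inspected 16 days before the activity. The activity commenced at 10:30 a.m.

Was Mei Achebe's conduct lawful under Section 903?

(a) no prior violation — satisfied.
(b) site inspected — fails.
(1): T OR F → true.
(A) not (holds permit) — not met.
(B) supervisor present — holds.
(i) = F OR T = true.
(A) Schedule A material — fails.
(B) not (weather ok) — fails.
So (ii) is not satisfied (F OR F).
(a): T AND F → false.
(b) ≥5 days' notice — not met.
(i) start within hours — satisfied.
(A) ≤ 8 hrs duration — not met.
(B) coverage ≥ $25,000 — not satisfied.
(C) not (own property) — not satisfied.
(D) training certified — fails.
(ii) = F OR F OR F OR F = false.
So (c) is not satisfied (T AND F).
(2) = F OR F OR F = false.
Overall = T AND F = false.
Exception (no residence in 200 ft) — not satisfied.
Result: main false OR exception false → false.

No — unlawful.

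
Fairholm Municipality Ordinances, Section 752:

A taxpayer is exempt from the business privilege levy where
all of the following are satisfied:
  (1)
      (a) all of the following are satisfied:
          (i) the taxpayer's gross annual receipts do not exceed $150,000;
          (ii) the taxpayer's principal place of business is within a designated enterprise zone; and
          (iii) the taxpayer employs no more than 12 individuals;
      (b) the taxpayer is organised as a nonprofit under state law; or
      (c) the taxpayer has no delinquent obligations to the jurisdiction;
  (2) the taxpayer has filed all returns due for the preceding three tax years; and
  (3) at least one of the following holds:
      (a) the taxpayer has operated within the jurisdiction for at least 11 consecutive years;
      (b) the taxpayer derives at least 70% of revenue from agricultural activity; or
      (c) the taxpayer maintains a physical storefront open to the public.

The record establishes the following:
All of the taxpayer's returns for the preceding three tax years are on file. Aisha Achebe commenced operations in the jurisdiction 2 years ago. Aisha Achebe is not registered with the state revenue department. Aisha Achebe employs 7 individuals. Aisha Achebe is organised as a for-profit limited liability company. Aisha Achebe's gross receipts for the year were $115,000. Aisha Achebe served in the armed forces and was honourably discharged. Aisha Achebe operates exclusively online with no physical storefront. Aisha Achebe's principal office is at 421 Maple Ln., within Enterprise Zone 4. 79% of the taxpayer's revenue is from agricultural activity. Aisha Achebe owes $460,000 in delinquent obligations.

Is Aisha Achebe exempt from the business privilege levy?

Yes — exempt.

(i) receipts ≤ $150,000 — satisfied.
(ii) in enterprise zone — met.
(iii) ≤ 12 employees — satisfied.
So (a) is satisfied (T AND T AND T).
(b) nonprofit — fails.
(c) no delinquency — fails.
So (1) is satisfied (T OR F OR F).
(2) returns current — met.
(a) ≥ 11 yrs in jurisdiction — not satisfied.
(b) ≥70% agricultural — met.
(c) has storefront — fails.
(3) = F OR T OR F = true.
Overall: T AND T AND T → true.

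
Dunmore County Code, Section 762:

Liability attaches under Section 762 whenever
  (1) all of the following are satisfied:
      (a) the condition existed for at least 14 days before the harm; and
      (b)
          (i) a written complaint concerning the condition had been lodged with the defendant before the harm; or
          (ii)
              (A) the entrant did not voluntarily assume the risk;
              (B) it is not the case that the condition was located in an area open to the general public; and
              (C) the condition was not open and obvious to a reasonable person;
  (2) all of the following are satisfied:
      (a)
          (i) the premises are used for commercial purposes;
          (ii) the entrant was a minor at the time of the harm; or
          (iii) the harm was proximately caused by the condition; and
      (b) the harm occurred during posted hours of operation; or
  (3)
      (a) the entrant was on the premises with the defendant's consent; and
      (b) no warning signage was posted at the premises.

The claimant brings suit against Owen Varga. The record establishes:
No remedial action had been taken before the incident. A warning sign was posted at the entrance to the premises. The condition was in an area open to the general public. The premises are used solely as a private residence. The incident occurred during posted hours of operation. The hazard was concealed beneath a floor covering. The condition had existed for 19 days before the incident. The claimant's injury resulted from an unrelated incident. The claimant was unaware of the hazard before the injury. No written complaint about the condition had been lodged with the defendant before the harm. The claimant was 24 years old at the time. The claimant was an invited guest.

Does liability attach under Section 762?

No — not liable.

(a) condition ≥14 days old — satisfied.
(i) complaint lodged — fails.
(A) no assumed risk — holds.
(B) not (public area) — fails.
(C) not open/obvious — satisfied.
So (ii) is not satisfied (T AND F AND T).
So (b) is not satisfied (F OR F).
(1): T AND F → false.
(i) commercial use — not met.
(ii) entrant a minor — not met.
(iii) proximate cause — not met.
(a) = F OR F OR F = false.
(b) during posted hours — satisfied.
(2): F AND T → false.
(a) consent to enter — satisfied.
(b) no signage posted — not satisfied.
So (3) is not satisfied (T AND F).
Overall: F OR F OR F → false.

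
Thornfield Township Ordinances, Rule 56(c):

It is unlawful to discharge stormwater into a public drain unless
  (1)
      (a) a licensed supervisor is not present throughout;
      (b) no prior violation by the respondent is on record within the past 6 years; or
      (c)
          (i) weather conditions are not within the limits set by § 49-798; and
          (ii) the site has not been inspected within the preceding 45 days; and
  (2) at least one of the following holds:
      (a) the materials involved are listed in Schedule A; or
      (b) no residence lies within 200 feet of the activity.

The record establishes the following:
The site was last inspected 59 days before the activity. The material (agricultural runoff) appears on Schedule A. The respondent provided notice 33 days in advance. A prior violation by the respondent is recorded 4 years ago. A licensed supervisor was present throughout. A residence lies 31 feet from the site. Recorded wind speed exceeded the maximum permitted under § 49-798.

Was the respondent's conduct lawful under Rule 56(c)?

(a) not (supervisor present) — not met.
(b) no prior violation — fails.
(i) not (weather ok) — satisfied.
(ii) not (site inspected) — satisfied.
(c): T AND T → true.
(1): F OR F OR T → true.
(a) Schedule A material — holds.
(b) no residence in 200 ft — not met.
So (2) is satisfied (T OR F).
Overall = T AND T = true.

Yes — lawful.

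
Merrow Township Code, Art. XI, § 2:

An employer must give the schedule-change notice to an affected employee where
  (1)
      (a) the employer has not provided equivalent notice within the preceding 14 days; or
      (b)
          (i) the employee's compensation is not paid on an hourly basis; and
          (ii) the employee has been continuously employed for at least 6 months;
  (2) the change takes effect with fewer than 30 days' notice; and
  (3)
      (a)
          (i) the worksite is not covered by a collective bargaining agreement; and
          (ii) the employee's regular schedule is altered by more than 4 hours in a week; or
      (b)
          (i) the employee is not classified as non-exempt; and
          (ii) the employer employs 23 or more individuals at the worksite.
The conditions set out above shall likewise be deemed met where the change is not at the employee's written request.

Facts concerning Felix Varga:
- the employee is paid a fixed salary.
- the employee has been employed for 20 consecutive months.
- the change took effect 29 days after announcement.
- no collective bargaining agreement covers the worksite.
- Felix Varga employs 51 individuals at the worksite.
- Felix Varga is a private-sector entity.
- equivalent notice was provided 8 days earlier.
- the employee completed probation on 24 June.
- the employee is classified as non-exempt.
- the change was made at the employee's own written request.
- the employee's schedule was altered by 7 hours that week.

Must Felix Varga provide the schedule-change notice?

(a) no recent notice — not satisfied.
(i) not (hourly-paid) — satisfied.
(ii) tenure ≥ 6 mo. — satisfied.
(b) = T AND T = true.
(1) = F OR T = true.
(2) < 30 days' notice — holds.
(i) no CBA — satisfied.
(ii) schedule shift > 4h — satisfied.
(a): T AND T → true.
(i) not (non-exempt) — not satisfied.
(ii) ≥ 23 at site — met.
So (b) is not satisfied (F AND T).
(3) = T OR F = true.
Overall: T AND T AND T → true.
Exception (not employee-requested) — not satisfied.
Result: main true OR exception false → true.

Yes — required.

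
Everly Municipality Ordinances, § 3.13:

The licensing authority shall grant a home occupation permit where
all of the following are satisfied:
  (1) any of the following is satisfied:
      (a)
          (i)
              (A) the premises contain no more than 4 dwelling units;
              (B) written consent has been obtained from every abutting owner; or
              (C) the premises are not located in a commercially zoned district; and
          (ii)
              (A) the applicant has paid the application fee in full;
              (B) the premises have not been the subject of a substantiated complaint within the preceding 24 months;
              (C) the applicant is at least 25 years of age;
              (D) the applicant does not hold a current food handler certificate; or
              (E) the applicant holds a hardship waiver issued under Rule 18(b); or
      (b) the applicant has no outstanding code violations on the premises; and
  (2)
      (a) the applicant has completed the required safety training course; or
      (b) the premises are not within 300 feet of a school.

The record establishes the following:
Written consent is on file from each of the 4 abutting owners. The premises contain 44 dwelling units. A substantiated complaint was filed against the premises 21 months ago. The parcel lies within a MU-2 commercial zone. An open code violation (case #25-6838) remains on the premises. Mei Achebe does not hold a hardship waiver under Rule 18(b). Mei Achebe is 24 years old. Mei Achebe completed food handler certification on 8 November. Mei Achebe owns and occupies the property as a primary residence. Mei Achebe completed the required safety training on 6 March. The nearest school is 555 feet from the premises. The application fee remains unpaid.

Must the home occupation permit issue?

(A) ≤ 4 units — fails.
(B) all abutters consent — holds.
(C) not (commercially zoned) — not met.
(i) = F OR T OR F = true.
(A) fee paid — fails.
(B) no complaint in 24 mo. — fails.
(C) age ≥ 25 — not met.
(D) not (food handler cert.) — not satisfied.
(E) hardship waiver — not met.
So (ii) is not satisfied (F OR F OR F OR F OR F).
(a): T AND F → false.
(b) no code violations — not satisfied.
(1) = F OR F = false.
(a) safety training — met.
(b) ≥300 ft from school — met.
So (2) is satisfied (T OR T).
Overall: F AND T → false.

No — denied.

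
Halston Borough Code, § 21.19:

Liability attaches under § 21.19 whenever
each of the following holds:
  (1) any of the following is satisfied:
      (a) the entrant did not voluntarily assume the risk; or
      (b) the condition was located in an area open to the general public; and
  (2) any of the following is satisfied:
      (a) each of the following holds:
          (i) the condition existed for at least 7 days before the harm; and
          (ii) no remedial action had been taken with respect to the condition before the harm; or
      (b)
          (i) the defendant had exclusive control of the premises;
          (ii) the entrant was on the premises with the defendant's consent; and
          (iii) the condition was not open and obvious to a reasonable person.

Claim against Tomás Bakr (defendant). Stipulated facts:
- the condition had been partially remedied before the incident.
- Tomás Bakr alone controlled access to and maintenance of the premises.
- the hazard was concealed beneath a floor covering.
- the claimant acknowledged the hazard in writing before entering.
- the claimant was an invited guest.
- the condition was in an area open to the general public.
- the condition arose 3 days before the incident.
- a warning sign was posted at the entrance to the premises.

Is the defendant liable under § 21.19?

Yes — liable.

(a) no assumed risk — not satisfied.
(b) public area — satisfied.
(1): F OR T → true.
(i) condition ≥7 days old — fails.
(ii) no remedial action — not met.
So (a) is not satisfied (F AND F).
(i) exclusive control — satisfied.
(ii) consent to enter — met.
(iii) not open/obvious — satisfied.
(b): T AND T AND T → true.
So (2) is satisfied (F OR T).
Overall = T AND T = true.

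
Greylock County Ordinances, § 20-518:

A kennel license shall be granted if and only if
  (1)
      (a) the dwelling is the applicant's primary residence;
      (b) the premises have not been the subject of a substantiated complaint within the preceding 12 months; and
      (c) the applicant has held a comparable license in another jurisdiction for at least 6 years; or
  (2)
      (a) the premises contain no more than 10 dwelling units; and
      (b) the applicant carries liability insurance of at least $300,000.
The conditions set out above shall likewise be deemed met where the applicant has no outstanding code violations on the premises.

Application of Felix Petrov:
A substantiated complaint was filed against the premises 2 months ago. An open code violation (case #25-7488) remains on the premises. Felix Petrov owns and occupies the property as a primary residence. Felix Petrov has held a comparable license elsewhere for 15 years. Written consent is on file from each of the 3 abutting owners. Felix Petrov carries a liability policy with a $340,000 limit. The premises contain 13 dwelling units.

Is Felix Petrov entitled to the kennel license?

(a) primary residence — met.
(b) no complaint in 12 mo. — not satisfied.
(c) prior license ≥ 6 yr — satisfied.
So (1) is not satisfied (T AND F AND T).
(a) ≤ 10 units — not satisfied.
(b) insurance ≥ $300,000 — holds.
(2) = F AND T = false.
So Overall is not satisfied (F OR F).
Exception (no code violations) — not satisfied.
Result: main false OR exception false → false.

No — denied.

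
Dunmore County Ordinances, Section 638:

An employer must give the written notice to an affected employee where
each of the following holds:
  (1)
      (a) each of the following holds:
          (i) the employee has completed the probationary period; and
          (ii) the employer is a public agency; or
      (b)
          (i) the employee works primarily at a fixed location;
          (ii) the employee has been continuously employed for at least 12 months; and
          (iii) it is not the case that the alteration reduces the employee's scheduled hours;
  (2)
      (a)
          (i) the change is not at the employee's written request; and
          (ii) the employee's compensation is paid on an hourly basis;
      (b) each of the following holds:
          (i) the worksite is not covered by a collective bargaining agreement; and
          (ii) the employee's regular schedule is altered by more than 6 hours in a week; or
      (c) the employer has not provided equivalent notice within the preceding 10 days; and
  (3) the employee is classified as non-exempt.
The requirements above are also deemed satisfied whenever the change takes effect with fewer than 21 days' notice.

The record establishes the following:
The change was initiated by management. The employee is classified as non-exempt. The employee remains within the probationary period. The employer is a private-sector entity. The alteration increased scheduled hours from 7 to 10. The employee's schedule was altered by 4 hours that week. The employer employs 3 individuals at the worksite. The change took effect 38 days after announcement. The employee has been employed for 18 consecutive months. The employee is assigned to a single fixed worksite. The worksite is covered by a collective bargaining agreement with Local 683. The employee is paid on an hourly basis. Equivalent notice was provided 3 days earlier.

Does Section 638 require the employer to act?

(i) past probation — not satisfied.
(ii) public agency — fails.
So (a) is not satisfied (F AND F).
(i) fixed location — satisfied.
(ii) tenure ≥ 12 mo. — met.
(iii) not (hours reduced) — holds.
(b) = T AND T AND T = true.
So (1) is satisfied (F OR T).
(i) not employee-requested — satisfied.
(ii) hourly-paid — holds.
(a) = T AND T = true.
(i) no CBA — not satisfied.
(ii) schedule shift > 6h — not satisfied.
(b): F AND F → false.
(c) no recent notice — fails.
So (2) is satisfied (T OR F OR F).
(3) non-exempt — holds.
Overall = T AND T AND T = true.
Exception (< 21 days' notice) — not satisfied.
Result: main true OR exception false → true.

Yes — required.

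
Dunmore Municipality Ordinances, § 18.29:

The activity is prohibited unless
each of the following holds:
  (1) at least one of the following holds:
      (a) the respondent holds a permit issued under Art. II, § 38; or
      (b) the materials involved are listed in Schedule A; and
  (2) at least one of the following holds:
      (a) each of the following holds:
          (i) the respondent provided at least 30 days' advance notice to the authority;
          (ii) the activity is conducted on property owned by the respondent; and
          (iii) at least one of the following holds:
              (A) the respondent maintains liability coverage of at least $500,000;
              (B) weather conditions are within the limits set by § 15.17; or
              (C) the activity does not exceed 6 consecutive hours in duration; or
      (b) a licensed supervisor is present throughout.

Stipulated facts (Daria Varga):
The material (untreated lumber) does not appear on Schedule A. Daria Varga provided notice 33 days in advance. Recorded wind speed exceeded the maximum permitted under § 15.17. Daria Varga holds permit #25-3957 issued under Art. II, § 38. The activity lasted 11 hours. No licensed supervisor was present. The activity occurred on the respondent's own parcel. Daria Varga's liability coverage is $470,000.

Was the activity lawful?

(a) holds permit — met.
(b) Schedule A material — not satisfied.
(1) = T OR F = true.
(i) ≥30 days' notice — met.
(ii) own property — satisfied.
(A) coverage ≥ $500,000 — fails.
(B) weather ok — fails.
(C) ≤ 6 hrs duration — not met.
So (iii) is not satisfied (F OR F OR F).
(a) = T AND T AND F = false.
(b) supervisor present — not met.
(2) = F OR F = false.
Overall: T AND F → false.

No — unlawful.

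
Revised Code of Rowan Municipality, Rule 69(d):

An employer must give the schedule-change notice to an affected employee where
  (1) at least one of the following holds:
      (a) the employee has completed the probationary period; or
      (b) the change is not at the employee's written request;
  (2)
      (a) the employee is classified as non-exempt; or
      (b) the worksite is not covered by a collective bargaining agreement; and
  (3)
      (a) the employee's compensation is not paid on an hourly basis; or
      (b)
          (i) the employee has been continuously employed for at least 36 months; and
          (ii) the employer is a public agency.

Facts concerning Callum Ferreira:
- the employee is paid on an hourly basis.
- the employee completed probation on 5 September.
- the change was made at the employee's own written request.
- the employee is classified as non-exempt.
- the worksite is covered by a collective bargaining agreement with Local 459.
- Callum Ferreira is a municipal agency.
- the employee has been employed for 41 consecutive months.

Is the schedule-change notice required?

(a) past probation — met.
(b) not employee-requested — fails.
(1): T OR F → true.
(a) non-exempt — met.
(b) no CBA — fails.
So (2) is satisfied (T OR F).
(a) not (hourly-paid) — fails.
(i) tenure ≥ 36 mo. — met.
(ii) public agency — met.
(b) = T AND T = true.
So (3) is satisfied (F OR T).
Overall = T AND T AND T = true.

Yes — required.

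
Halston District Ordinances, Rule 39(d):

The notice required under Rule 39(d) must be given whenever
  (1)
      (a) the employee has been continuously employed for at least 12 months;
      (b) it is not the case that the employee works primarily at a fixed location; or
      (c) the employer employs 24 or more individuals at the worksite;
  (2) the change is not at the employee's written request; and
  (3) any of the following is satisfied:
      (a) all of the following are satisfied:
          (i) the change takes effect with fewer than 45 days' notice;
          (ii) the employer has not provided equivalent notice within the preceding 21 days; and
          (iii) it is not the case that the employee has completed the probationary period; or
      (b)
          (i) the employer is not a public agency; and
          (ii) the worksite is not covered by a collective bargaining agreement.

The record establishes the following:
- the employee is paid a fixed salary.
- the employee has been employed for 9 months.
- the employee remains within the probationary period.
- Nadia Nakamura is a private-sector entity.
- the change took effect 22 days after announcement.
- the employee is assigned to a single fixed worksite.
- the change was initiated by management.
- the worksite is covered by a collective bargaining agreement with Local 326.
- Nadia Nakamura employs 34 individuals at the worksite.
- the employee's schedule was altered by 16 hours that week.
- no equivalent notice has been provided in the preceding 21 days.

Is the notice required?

(a) tenure ≥ 12 mo. — not met.
(b) not (fixed location) — not satisfied.
(c) ≥ 24 at site — holds.
(1): F OR F OR T → true.
(2) not employee-requested — holds.
(i) < 45 days' notice — satisfied.
(ii) no recent notice — satisfied.
(iii) not (past probation) — met.
(a): T AND T AND T → true.
(i) not (public agency) — holds.
(ii) no CBA — fails.
(b) = T AND F = false.
(3) = T OR F = true.
So Overall is satisfied (T AND T AND T).

Yes — required.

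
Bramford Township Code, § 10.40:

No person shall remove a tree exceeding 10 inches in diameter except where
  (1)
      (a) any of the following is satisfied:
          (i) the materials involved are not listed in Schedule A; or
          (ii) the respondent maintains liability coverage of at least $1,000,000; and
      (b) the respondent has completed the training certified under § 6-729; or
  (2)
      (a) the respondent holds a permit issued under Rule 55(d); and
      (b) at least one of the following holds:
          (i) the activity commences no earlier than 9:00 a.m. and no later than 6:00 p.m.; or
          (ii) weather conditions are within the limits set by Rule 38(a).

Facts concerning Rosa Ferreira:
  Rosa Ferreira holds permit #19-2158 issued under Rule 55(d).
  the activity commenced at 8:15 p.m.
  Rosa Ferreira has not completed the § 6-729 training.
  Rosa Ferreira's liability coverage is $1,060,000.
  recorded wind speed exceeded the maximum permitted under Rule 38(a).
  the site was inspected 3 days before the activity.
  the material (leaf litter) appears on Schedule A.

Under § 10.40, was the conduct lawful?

(i) not (Schedule A material) — not satisfied.
(ii) coverage ≥ $1,000,000 — met.
(a) = F OR T = true.
(b) training certified — not satisfied.
So (1) is not satisfied (T AND F).
(a) holds permit — met.
(i) start within hours — not satisfied.
(ii) weather ok — fails.
(b): F OR F → false.
So (2) is not satisfied (T AND F).
Overall = F OR F = false.

No — unlawful.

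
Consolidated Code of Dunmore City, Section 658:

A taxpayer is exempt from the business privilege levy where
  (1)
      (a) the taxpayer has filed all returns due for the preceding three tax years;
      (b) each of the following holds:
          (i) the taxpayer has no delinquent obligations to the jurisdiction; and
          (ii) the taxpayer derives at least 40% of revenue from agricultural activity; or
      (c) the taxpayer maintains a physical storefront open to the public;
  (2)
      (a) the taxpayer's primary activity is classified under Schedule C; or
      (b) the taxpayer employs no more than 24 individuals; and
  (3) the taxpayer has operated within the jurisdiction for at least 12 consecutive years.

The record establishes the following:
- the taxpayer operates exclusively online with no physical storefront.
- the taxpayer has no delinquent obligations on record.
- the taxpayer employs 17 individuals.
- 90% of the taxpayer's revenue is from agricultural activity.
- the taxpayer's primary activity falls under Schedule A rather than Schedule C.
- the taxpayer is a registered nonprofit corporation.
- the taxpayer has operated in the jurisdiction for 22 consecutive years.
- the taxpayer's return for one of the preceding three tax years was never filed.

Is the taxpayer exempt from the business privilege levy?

(a) returns current — fails.
(i) no delinquency — holds.
(ii) ≥40% agricultural — met.
(b): T AND T → true.
(c) has storefront — not met.
(1): F OR T OR F → true.
(a) Schedule C activity — not satisfied.
(b) ≤ 24 employees — holds.
So (2) is satisfied (F OR T).
(3) ≥ 12 yrs in jurisdiction — satisfied.
Overall: T AND T AND T → true.

Yes — exempt.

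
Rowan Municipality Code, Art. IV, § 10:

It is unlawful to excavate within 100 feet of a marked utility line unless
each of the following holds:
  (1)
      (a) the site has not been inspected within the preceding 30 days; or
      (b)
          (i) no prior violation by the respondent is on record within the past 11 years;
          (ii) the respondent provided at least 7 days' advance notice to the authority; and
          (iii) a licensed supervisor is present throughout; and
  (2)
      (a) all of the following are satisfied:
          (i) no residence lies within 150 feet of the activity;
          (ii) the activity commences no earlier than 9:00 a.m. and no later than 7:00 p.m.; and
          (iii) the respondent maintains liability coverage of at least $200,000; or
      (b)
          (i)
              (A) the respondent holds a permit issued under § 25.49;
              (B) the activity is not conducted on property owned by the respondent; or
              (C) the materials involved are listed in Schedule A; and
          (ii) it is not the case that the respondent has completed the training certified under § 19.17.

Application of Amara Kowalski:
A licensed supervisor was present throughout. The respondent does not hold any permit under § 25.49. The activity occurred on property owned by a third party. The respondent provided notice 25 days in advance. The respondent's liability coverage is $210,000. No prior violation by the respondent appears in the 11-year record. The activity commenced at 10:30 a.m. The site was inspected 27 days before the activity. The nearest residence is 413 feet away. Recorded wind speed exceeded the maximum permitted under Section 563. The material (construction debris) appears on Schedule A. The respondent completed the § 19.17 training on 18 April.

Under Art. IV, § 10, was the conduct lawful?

Yes — lawful.

(a) not (site inspected) — not met.
(i) no prior violation — satisfied.
(ii) ≥7 days' notice — satisfied.
(iii) supervisor present — holds.
So (b) is satisfied (T AND T AND T).
So (1) is satisfied (F OR T).
(i) no residence in 150 ft — met.
(ii) start within hours — holds.
(iii) coverage ≥ $200,000 — met.
(a): T AND T AND T → true.
(A) holds permit — fails.
(B) not (own property) — holds.
(C) Schedule A material — met.
(i) = F OR T OR T = true.
(ii) not (training certified) — not satisfied.
(b) = T AND F = false.
So (2) is satisfied (T OR F).
So Overall is satisfied (T AND T).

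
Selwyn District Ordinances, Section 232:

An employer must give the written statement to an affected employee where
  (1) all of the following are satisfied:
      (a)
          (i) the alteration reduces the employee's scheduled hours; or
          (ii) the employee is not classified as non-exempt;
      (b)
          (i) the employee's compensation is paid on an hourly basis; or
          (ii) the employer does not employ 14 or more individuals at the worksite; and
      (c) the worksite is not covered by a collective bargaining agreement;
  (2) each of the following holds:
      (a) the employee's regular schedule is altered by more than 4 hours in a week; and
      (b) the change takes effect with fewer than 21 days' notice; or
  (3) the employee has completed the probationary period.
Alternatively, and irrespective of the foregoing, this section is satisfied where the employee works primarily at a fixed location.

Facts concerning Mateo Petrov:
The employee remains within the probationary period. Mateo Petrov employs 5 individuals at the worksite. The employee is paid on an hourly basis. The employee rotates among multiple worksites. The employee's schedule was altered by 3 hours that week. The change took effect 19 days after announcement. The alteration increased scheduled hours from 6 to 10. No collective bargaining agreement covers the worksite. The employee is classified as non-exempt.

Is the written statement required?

No — not required.

(i) hours reduced — not met.
(ii) not (non-exempt) — not satisfied.
(a) = F OR F = false.
(i) hourly-paid — satisfied.
(ii) not (≥ 14 at site) — met.
(b) = T OR T = true.
(c) no CBA — satisfied.
(1) = F AND T AND T = false.
(a) schedule shift > 4h — fails.
(b) < 21 days' notice — satisfied.
(2) = F AND T = false.
(3) past probation — not satisfied.
Overall: F OR F OR F → false.
Exception (fixed location) — not satisfied.
Result: main false OR exception false → false.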